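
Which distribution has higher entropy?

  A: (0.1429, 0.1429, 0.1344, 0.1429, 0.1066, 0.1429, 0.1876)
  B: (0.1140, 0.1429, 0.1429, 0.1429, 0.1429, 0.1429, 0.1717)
B

Both distributions are close to uniform, making this a harder comparison.

H(A) = 2.7905 bits
H(B) = 2.7989 bits

The distribution closer to uniform has higher entropy.
Answer: B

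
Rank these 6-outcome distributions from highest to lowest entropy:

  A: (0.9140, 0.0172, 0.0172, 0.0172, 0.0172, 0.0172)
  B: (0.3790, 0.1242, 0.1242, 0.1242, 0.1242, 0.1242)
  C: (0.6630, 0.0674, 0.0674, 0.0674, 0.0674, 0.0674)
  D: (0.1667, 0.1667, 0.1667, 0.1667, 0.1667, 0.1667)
D > B > C > A

Key insight: Entropy is maximized by uniform distributions and minimized by concentrated distributions.

Entropies:
  H(A) = 0.6227 bits
  H(B) = 2.3993 bits
  H(C) = 1.7044 bits
  H(D) = 2.5850 bits

Ranking: D > B > C > A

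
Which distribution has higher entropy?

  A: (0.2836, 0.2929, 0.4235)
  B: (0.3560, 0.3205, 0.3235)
B

Both distributions are close to uniform, making this a harder comparison.

H(A) = 1.5594 bits
H(B) = 1.5833 bits

The distribution closer to uniform has higher entropy.
Answer: B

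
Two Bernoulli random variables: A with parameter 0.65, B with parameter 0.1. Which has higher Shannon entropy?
A

For binary distributions, entropy is maximized at p=0.5 and decreases as p moves toward 0 or 1.

H(A) = H(0.65) = 0.9341 bits
H(B) = H(0.1) = 0.4690 bits

Distribution A (p=0.65) is closer to uniform (p=0.5), so it has higher entropy.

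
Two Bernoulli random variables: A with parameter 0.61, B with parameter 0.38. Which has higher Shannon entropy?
A

For binary distributions, entropy is maximized at p=0.5 and decreases as p moves toward 0 or 1.

H(A) = H(0.61) = 0.9648 bits
H(B) = H(0.38) = 0.9580 bits

Distribution A (p=0.61) is closer to uniform (p=0.5), so it has higher entropy.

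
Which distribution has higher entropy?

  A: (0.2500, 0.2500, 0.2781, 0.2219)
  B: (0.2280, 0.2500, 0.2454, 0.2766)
B

Both distributions are close to uniform, making this a harder comparison.

H(A) = 1.9954 bits
H(B) = 1.9965 bits

The distribution closer to uniform has higher entropy.
Answer: B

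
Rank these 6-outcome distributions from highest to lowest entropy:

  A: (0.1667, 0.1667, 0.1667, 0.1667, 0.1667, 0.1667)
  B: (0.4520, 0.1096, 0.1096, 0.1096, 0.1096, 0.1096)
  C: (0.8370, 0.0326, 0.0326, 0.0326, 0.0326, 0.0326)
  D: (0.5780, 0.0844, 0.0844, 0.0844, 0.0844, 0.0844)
A > B > D > C

Key insight: Entropy is maximized by uniform distributions and minimized by concentrated distributions.

Entropies:
  H(A) = 2.5850 bits
  H(B) = 2.2658 bits
  H(C) = 1.0199 bits
  H(D) = 1.9622 bits

Ranking: A > B > D > C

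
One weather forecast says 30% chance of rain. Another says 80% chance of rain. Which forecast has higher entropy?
30% forecast

Treat each forecast as a Bernoulli distribution. Binary entropy is maximized at p=0.5 and falls off symmetrically toward 0 or 1. The 30% forecast is closer to 50%, so it is more uncertain. H(30%) ≈ 0.881 bits, H(80%) ≈ 0.722 bits.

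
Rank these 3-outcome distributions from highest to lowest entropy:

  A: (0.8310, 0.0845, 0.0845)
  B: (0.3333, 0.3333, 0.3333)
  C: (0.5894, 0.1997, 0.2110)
B > C > A

Key insight: Entropy is maximized by uniform distributions and minimized by concentrated distributions.

- Uniform distributions have maximum entropy log₂(3) = 1.5850 bits
- The more "peaked" or concentrated a distribution, the lower its entropy

Entropies:
  H(A) = 0.8244 bits
  H(B) = 1.5850 bits
  H(C) = 1.3872 bits

Ranking: B > C > A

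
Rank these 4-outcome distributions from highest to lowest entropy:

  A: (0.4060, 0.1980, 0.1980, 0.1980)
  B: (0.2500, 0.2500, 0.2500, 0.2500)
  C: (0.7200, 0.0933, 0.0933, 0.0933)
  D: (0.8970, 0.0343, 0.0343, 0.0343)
B > A > C > D

Key insight: Entropy is maximized by uniform distributions and minimized by concentrated distributions.

Entropies:
  H(A) = 1.9158 bits
  H(B) = 2.0000 bits
  H(C) = 1.2992 bits
  H(D) = 0.6417 bits

Ranking: B > A > C > D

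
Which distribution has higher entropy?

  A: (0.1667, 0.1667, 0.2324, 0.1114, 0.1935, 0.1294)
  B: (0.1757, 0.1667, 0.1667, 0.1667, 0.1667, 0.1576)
B

Both distributions are close to uniform, making this a harder comparison.

H(A) = 2.5438 bits
H(B) = 2.5842 bits

The distribution closer to uniform has higher entropy.
Answer: B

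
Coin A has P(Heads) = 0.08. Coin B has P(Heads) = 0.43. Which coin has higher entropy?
B

For binary distributions, entropy is maximized at p=0.5 and decreases as p moves toward 0 or 1.

H(A) = H(0.08) = 0.4022 bits
H(B) = H(0.43) = 0.9858 bits

Distribution B (p=0.43) is closer to uniform (p=0.5), so it has higher entropy.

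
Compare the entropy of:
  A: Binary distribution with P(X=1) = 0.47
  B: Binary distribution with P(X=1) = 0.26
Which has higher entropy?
A

For binary distributions, entropy is maximized at p=0.5 and decreases as p moves toward 0 or 1.

H(A) = H(0.47) = 0.9974 bits
H(B) = H(0.26) = 0.8267 bits

Distribution A (p=0.47) is closer to uniform (p=0.5), so it has higher entropy.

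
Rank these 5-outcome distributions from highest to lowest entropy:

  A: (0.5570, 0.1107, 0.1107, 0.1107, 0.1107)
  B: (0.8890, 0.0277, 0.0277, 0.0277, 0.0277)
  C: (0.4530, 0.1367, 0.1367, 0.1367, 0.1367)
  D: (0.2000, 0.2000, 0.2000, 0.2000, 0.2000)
D > C > A > B

Key insight: Entropy is maximized by uniform distributions and minimized by concentrated distributions.

Entropies:
  H(A) = 1.8766 bits
  H(B) = 0.7249 bits
  H(C) = 2.0876 bits
  H(D) = 2.3219 bits

Ranking: D > C > A > B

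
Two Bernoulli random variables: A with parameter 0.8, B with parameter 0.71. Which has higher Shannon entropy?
B

For binary distributions, entropy is maximized at p=0.5 and decreases as p moves toward 0 or 1.

H(A) = H(0.8) = 0.7219 bits
H(B) = H(0.71) = 0.8687 bits

Distribution B (p=0.71) is closer to uniform (p=0.5), so it has higher entropy.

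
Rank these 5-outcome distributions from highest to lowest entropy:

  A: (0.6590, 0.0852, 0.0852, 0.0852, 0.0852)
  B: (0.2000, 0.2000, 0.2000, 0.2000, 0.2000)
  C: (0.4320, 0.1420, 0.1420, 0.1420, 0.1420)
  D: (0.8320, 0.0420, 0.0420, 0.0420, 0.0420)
B > C > A > D

Key insight: Entropy is maximized by uniform distributions and minimized by concentrated distributions.

Entropies:
  H(A) = 1.6078 bits
  H(B) = 2.3219 bits
  H(C) = 2.1226 bits
  H(D) = 0.9891 bits

Ranking: B > C > A > D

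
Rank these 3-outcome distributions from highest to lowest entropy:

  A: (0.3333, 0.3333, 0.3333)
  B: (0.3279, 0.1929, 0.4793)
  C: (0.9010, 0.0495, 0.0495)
A > B > C

Key insight: Entropy is maximized by uniform distributions and minimized by concentrated distributions.

- Uniform distributions have maximum entropy log₂(3) = 1.5850 bits
- The more "peaked" or concentrated a distribution, the lower its entropy

Entropies:
  H(A) = 1.5850 bits
  H(B) = 1.4940 bits
  H(C) = 0.5648 bits

Ranking: A > B > C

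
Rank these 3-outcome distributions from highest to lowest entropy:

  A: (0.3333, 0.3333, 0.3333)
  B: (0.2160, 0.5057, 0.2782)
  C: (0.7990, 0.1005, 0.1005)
A > B > C

Key insight: Entropy is maximized by uniform distributions and minimized by concentrated distributions.

- Uniform distributions have maximum entropy log₂(3) = 1.5850 bits
- The more "peaked" or concentrated a distribution, the lower its entropy

Entropies:
  H(A) = 1.5850 bits
  H(B) = 1.4885 bits
  H(C) = 0.9249 bits

Ranking: A > B > C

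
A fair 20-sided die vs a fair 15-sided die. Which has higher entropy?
20-sided die

Both are uniform distributions; for uniform over n outcomes, H = log₂(n). H(20-sided) = log₂(20) = 4.322 bits and H(15-sided) = log₂(15) = 3.907 bits. More outcomes in a uniform distribution means higher entropy.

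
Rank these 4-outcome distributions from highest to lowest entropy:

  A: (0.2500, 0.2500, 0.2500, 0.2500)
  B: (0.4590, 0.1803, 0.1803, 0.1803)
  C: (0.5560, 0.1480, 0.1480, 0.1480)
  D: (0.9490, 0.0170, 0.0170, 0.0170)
A > B > C > D

Key insight: Entropy is maximized by uniform distributions and minimized by concentrated distributions.

Entropies:
  H(A) = 2.0000 bits
  H(B) = 1.8526 bits
  H(C) = 1.6947 bits
  H(D) = 0.3715 bits

Ranking: A > B > C > D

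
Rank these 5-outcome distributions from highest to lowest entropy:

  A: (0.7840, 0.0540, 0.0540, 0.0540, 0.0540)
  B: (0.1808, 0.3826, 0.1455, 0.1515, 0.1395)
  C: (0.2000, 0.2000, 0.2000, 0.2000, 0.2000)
C > B > A

Key insight: Entropy is maximized by uniform distributions and minimized by concentrated distributions.

- Uniform distributions have maximum entropy log₂(5) = 2.3219 bits
- The more "peaked" or concentrated a distribution, the lower its entropy

Entropies:
  H(A) = 1.1848 bits
  H(B) = 2.1901 bits
  H(C) = 2.3219 bits

Ranking: C > B > A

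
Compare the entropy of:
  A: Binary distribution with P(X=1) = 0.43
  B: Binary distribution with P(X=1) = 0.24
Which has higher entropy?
A

For binary distributions, entropy is maximized at p=0.5 and decreases as p moves toward 0 or 1.

H(A) = H(0.43) = 0.9858 bits
H(B) = H(0.24) = 0.7950 bits

Distribution A (p=0.43) is closer to uniform (p=0.5), so it has higher entropy.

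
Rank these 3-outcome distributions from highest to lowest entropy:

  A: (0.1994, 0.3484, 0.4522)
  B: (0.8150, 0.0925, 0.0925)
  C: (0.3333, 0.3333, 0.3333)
C > A > B

Key insight: Entropy is maximized by uniform distributions and minimized by concentrated distributions.

- Uniform distributions have maximum entropy log₂(3) = 1.5850 bits
- The more "peaked" or concentrated a distribution, the lower its entropy

Entropies:
  H(A) = 1.5116 bits
  H(B) = 0.8759 bits
  H(C) = 1.5850 bits

Ranking: C > A > B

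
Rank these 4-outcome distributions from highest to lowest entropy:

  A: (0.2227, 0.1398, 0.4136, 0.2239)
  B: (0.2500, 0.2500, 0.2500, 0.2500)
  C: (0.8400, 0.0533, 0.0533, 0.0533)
B > A > C

Key insight: Entropy is maximized by uniform distributions and minimized by concentrated distributions.

- Uniform distributions have maximum entropy log₂(4) = 2.0000 bits
- The more "peaked" or concentrated a distribution, the lower its entropy

Entropies:
  H(A) = 1.8896 bits
  H(B) = 2.0000 bits
  H(C) = 0.8879 bits

Ranking: B > A > C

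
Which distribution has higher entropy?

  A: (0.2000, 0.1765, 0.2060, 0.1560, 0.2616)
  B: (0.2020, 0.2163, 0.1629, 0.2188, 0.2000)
B

Both distributions are close to uniform, making this a harder comparison.

H(A) = 2.2997 bits
H(B) = 2.3144 bits

The distribution closer to uniform has higher entropy.
Answer: B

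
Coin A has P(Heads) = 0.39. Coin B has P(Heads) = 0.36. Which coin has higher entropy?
A

For binary distributions, entropy is maximized at p=0.5 and decreases as p moves toward 0 or 1.

H(A) = H(0.39) = 0.9648 bits
H(B) = H(0.36) = 0.9427 bits

Distribution A (p=0.39) is closer to uniform (p=0.5), so it has higher entropy.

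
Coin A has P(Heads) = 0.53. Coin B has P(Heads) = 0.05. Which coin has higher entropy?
A

For binary distributions, entropy is maximized at p=0.5 and decreases as p moves toward 0 or 1.

H(A) = H(0.53) = 0.9974 bits
H(B) = H(0.05) = 0.2864 bits

Distribution A (p=0.53) is closer to uniform (p=0.5), so it has higher entropy.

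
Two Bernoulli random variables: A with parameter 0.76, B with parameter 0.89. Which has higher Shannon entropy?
A

For binary distributions, entropy is maximized at p=0.5 and decreases as p moves toward 0 or 1.

H(A) = H(0.76) = 0.7950 bits
H(B) = H(0.89) = 0.4999 bits

Distribution A (p=0.76) is closer to uniform (p=0.5), so it has higher entropy.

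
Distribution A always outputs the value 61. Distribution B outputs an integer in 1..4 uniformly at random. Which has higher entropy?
B

A is deterministic, so H(A) = 0. B is uniform over 4 outcomes, so H(B) = log₂(4) = 2.000 bits. Any distribution with genuine randomness has higher entropy than a deterministic one.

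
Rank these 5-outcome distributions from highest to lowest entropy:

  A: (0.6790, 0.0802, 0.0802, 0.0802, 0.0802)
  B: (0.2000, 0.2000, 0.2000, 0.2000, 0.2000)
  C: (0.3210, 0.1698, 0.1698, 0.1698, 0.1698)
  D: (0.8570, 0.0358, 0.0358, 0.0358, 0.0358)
B > C > A > D

Key insight: Entropy is maximized by uniform distributions and minimized by concentrated distributions.

Entropies:
  H(A) = 1.5475 bits
  H(B) = 2.3219 bits
  H(C) = 2.2635 bits
  H(D) = 0.8780 bits

Ranking: B > C > A > D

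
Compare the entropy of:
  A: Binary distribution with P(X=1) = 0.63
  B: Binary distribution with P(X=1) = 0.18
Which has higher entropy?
A

For binary distributions, entropy is maximized at p=0.5 and decreases as p moves toward 0 or 1.

H(A) = H(0.63) = 0.9507 bits
H(B) = H(0.18) = 0.6801 bits

Distribution A (p=0.63) is closer to uniform (p=0.5), so it has higher entropy.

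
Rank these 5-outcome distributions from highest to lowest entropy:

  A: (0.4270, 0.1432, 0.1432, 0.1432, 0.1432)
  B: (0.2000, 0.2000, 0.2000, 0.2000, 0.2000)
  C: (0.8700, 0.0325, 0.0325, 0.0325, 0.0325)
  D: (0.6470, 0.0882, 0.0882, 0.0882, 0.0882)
B > A > D > C

Key insight: Entropy is maximized by uniform distributions and minimized by concentrated distributions.

Entropies:
  H(A) = 2.1306 bits
  H(B) = 2.3219 bits
  H(C) = 0.8174 bits
  H(D) = 1.6427 bits

Ranking: B > A > D > C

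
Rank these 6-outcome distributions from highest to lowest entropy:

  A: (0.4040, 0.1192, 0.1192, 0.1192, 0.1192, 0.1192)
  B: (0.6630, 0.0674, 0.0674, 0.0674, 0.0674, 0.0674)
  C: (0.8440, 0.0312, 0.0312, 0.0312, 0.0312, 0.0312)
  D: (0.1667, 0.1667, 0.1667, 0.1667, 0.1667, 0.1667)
D > A > B > C

Key insight: Entropy is maximized by uniform distributions and minimized by concentrated distributions.

Entropies:
  H(A) = 2.3571 bits
  H(B) = 1.7044 bits
  H(C) = 0.9869 bits
  H(D) = 2.5850 bits

Ranking: D > A > B > C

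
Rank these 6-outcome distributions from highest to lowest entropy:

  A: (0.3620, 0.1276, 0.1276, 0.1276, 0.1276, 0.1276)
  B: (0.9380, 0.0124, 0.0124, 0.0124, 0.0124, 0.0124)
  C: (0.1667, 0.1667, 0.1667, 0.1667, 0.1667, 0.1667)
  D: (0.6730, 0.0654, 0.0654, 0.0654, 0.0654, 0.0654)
C > A > D > B

Key insight: Entropy is maximized by uniform distributions and minimized by concentrated distributions.

Entropies:
  H(A) = 2.4257 bits
  H(B) = 0.4793 bits
  H(C) = 2.5850 bits
  H(D) = 1.6711 bits

Ranking: C > A > D > B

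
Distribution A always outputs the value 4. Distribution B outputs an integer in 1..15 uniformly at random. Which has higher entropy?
B

A is deterministic, so H(A) = 0. B is uniform over 15 outcomes, so H(B) = log₂(15) = 3.907 bits. Any distribution with genuine randomness has higher entropy than a deterministic one.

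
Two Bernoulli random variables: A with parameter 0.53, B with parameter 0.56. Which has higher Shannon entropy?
A

For binary distributions, entropy is maximized at p=0.5 and decreases as p moves toward 0 or 1.

H(A) = H(0.53) = 0.9974 bits
H(B) = H(0.56) = 0.9896 bits

Distribution A (p=0.53) is closer to uniform (p=0.5), so it has higher entropy.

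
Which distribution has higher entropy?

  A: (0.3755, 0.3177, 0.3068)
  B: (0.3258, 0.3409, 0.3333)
B

Both distributions are close to uniform, making this a harder comparison.

H(A) = 1.5792 bits
H(B) = 1.5847 bits

The distribution closer to uniform has higher entropy.
Answer: B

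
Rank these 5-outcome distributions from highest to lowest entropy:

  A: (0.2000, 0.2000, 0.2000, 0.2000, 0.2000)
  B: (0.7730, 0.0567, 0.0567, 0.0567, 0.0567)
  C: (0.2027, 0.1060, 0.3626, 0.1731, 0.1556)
A > C > B

Key insight: Entropy is maximized by uniform distributions and minimized by concentrated distributions.

- Uniform distributions have maximum entropy log₂(5) = 2.3219 bits
- The more "peaked" or concentrated a distribution, the lower its entropy

Entropies:
  H(A) = 2.3219 bits
  H(B) = 1.2267 bits
  H(C) = 2.1963 bits

Ranking: A > C > B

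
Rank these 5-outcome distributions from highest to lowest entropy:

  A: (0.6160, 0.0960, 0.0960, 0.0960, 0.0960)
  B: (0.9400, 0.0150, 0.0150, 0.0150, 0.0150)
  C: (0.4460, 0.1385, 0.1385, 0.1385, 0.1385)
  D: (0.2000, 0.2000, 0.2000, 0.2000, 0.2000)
D > C > A > B

Key insight: Entropy is maximized by uniform distributions and minimized by concentrated distributions.

Entropies:
  H(A) = 1.7288 bits
  H(B) = 0.4474 bits
  H(C) = 2.0996 bits
  H(D) = 2.3219 bits

Ranking: D > C > A > B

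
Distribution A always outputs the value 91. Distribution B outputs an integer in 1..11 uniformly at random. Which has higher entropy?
B

A is deterministic, so H(A) = 0. B is uniform over 11 outcomes, so H(B) = log₂(11) = 3.459 bits. Any distribution with genuine randomness has higher entropy than a deterministic one.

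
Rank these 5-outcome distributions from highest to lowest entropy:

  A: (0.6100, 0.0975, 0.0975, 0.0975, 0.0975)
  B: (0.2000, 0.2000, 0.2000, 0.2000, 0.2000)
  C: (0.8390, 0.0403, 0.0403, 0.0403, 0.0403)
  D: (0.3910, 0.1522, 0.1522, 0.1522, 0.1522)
B > D > A > C

Key insight: Entropy is maximized by uniform distributions and minimized by concentrated distributions.

Entropies:
  H(A) = 1.7448 bits
  H(B) = 2.3219 bits
  H(C) = 0.9587 bits
  H(D) = 2.1834 bits

Ranking: B > D > A > C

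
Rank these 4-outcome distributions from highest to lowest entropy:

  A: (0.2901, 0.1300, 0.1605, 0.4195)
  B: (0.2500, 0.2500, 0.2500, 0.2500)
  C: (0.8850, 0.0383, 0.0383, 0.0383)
B > A > C

Key insight: Entropy is maximized by uniform distributions and minimized by concentrated distributions.

- Uniform distributions have maximum entropy log₂(4) = 2.0000 bits
- The more "peaked" or concentrated a distribution, the lower its entropy

Entropies:
  H(A) = 1.8498 bits
  H(B) = 2.0000 bits
  H(C) = 0.6971 bits

Ranking: B > A > C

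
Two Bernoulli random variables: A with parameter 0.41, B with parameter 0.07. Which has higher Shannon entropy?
A

For binary distributions, entropy is maximized at p=0.5 and decreases as p moves toward 0 or 1.

H(A) = H(0.41) = 0.9765 bits
H(B) = H(0.07) = 0.3659 bits

Distribution A (p=0.41) is closer to uniform (p=0.5), so it has higher entropy.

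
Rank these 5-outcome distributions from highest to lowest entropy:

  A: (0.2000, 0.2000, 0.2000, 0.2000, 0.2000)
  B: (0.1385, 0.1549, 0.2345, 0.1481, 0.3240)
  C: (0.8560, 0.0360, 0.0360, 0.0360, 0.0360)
A > B > C

Key insight: Entropy is maximized by uniform distributions and minimized by concentrated distributions.

- Uniform distributions have maximum entropy log₂(5) = 2.3219 bits
- The more "peaked" or concentrated a distribution, the lower its entropy

Entropies:
  H(A) = 2.3219 bits
  H(B) = 2.2373 bits
  H(C) = 0.8826 bits

Ranking: A > B > C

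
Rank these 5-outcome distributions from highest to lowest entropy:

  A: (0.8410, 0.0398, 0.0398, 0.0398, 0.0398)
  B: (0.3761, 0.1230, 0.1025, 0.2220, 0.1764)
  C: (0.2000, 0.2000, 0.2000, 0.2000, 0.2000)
C > B > A

Key insight: Entropy is maximized by uniform distributions and minimized by concentrated distributions.

- Uniform distributions have maximum entropy log₂(5) = 2.3219 bits
- The more "peaked" or concentrated a distribution, the lower its entropy

Entropies:
  H(A) = 0.9499 bits
  H(B) = 2.1630 bits
  H(C) = 2.3219 bits

Ranking: C > B > A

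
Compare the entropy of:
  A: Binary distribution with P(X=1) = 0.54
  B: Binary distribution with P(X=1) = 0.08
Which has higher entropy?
A

For binary distributions, entropy is maximized at p=0.5 and decreases as p moves toward 0 or 1.

H(A) = H(0.54) = 0.9954 bits
H(B) = H(0.08) = 0.4022 bits

Distribution A (p=0.54) is closer to uniform (p=0.5), so it has higher entropy.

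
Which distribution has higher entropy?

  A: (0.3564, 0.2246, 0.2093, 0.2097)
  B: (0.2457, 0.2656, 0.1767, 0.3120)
B

Both distributions are close to uniform, making this a harder comparison.

H(A) = 1.9593 bits
H(B) = 1.9717 bits

The distribution closer to uniform has higher entropy.
Answer: B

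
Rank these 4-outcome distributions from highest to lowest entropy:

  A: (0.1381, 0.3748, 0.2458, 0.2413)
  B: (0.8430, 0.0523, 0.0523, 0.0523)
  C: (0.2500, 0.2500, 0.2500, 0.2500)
C > A > B

Key insight: Entropy is maximized by uniform distributions and minimized by concentrated distributions.

- Uniform distributions have maximum entropy log₂(4) = 2.0000 bits
- The more "peaked" or concentrated a distribution, the lower its entropy

Entropies:
  H(A) = 1.9176 bits
  H(B) = 0.8759 bits
  H(C) = 2.0000 bits

Ranking: C > A > B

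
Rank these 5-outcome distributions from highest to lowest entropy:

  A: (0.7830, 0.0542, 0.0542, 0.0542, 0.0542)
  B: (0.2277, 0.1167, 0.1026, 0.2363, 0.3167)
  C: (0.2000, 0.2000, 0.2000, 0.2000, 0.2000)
C > B > A

Key insight: Entropy is maximized by uniform distributions and minimized by concentrated distributions.

- Uniform distributions have maximum entropy log₂(5) = 2.3219 bits
- The more "peaked" or concentrated a distribution, the lower its entropy

Entropies:
  H(A) = 1.1887 bits
  H(B) = 2.2020 bits
  H(C) = 2.3219 bits

Ranking: C > B > A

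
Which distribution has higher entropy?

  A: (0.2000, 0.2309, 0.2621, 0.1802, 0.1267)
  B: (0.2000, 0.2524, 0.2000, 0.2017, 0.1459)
B

Both distributions are close to uniform, making this a harder comparison.

H(A) = 2.2822 bits
H(B) = 2.3011 bits

The distribution closer to uniform has higher entropy.
Answer: B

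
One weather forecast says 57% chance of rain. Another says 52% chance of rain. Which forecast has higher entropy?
52% forecast

Treat each forecast as a Bernoulli distribution. Binary entropy is maximized at p=0.5 and falls off symmetrically toward 0 or 1. The 52% forecast is closer to 50%, so it is more uncertain. H(57%) ≈ 0.986 bits, H(52%) ≈ 0.999 bits.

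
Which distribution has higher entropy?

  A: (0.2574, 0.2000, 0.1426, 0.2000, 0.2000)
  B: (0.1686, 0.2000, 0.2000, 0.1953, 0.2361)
B

Both distributions are close to uniform, making this a harder comparison.

H(A) = 2.2979 bits
H(B) = 2.3137 bits

The distribution closer to uniform has higher entropy.
Answer: B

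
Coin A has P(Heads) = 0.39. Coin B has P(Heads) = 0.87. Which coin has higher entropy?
A

For binary distributions, entropy is maximized at p=0.5 and decreases as p moves toward 0 or 1.

H(A) = H(0.39) = 0.9648 bits
H(B) = H(0.87) = 0.5574 bits

Distribution A (p=0.39) is closer to uniform (p=0.5), so it has higher entropy.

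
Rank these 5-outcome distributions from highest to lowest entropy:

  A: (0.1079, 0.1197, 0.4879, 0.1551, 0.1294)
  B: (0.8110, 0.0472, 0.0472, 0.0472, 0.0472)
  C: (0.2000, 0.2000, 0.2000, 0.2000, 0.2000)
C > A > B

Key insight: Entropy is maximized by uniform distributions and minimized by concentrated distributions.

- Uniform distributions have maximum entropy log₂(5) = 2.3219 bits
- The more "peaked" or concentrated a distribution, the lower its entropy

Entropies:
  H(A) = 2.0170 bits
  H(B) = 1.0774 bits
  H(C) = 2.3219 bits

Ranking: C > A > B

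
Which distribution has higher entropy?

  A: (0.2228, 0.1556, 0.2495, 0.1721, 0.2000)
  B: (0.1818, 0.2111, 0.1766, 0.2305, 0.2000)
B

Both distributions are close to uniform, making this a harder comparison.

H(A) = 2.3013 bits
H(B) = 2.3150 bits

The distribution closer to uniform has higher entropy.
Answer: B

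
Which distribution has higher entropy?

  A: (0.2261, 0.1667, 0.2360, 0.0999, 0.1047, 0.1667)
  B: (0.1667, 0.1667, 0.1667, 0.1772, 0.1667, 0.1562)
B

Both distributions are close to uniform, making this a harder comparison.

H(A) = 2.5110 bits
H(B) = 2.5840 bits

The distribution closer to uniform has higher entropy.
Answer: B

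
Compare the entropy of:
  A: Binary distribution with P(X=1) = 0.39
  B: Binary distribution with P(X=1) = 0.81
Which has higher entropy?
A

For binary distributions, entropy is maximized at p=0.5 and decreases as p moves toward 0 or 1.

H(A) = H(0.39) = 0.9648 bits
H(B) = H(0.81) = 0.7015 bits

Distribution A (p=0.39) is closer to uniform (p=0.5), so it has higher entropy.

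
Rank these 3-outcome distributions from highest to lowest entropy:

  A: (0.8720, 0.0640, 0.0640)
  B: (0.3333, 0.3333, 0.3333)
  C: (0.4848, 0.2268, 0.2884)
B > C > A

Key insight: Entropy is maximized by uniform distributions and minimized by concentrated distributions.

- Uniform distributions have maximum entropy log₂(3) = 1.5850 bits
- The more "peaked" or concentrated a distribution, the lower its entropy

Entropies:
  H(A) = 0.6799 bits
  H(B) = 1.5850 bits
  H(C) = 1.5092 bits

Ranking: B > C > A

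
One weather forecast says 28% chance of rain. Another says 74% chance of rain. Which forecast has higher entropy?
28% forecast

Treat each forecast as a Bernoulli distribution. Binary entropy is maximized at p=0.5 and falls off symmetrically toward 0 or 1. The 28% forecast is closer to 50%, so it is more uncertain. H(28%) ≈ 0.855 bits, H(74%) ≈ 0.827 bits.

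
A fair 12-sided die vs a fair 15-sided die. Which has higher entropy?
15-sided die

Both are uniform distributions; for uniform over n outcomes, H = log₂(n). H(12-sided) = log₂(12) = 3.585 bits and H(15-sided) = log₂(15) = 3.907 bits. More outcomes in a uniform distribution means higher entropy.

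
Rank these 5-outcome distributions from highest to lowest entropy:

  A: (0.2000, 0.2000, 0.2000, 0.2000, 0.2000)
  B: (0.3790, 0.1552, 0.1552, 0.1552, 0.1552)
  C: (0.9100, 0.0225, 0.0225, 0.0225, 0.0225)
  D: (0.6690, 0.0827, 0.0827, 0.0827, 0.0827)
A > B > D > C

Key insight: Entropy is maximized by uniform distributions and minimized by concentrated distributions.

Entropies:
  H(A) = 2.3219 bits
  H(B) = 2.1993 bits
  H(C) = 0.6165 bits
  H(D) = 1.5779 bits

Ranking: A > B > D > C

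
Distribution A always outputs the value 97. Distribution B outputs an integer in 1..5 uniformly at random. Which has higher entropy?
B

A is deterministic, so H(A) = 0. B is uniform over 5 outcomes, so H(B) = log₂(5) = 2.322 bits. Any distribution with genuine randomness has higher entropy than a deterministic one.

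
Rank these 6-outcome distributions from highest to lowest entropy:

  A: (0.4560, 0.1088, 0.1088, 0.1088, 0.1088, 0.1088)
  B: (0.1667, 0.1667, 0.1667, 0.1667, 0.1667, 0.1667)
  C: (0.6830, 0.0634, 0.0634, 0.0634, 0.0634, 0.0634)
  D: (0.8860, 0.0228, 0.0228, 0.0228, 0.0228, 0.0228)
B > A > C > D

Key insight: Entropy is maximized by uniform distributions and minimized by concentrated distributions.

Entropies:
  H(A) = 2.2575 bits
  H(B) = 2.5850 bits
  H(C) = 1.6371 bits
  H(D) = 0.7766 bits

Ranking: B > A > C > D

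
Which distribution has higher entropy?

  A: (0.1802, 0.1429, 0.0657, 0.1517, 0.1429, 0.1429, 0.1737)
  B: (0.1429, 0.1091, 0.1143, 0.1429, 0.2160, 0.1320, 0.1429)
B

Both distributions are close to uniform, making this a harder comparison.

H(A) = 2.7583 bits
H(B) = 2.7728 bits

The distribution closer to uniform has higher entropy.
Answer: B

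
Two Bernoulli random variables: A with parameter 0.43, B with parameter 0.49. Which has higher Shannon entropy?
B

For binary distributions, entropy is maximized at p=0.5 and decreases as p moves toward 0 or 1.

H(A) = H(0.43) = 0.9858 bits
H(B) = H(0.49) = 0.9997 bits

Distribution B (p=0.49) is closer to uniform (p=0.5), so it has higher entropy.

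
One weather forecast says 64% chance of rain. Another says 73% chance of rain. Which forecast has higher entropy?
64% forecast

Treat each forecast as a Bernoulli distribution. Binary entropy is maximized at p=0.5 and falls off symmetrically toward 0 or 1. The 64% forecast is closer to 50%, so it is more uncertain. H(64%) ≈ 0.943 bits, H(73%) ≈ 0.841 bits.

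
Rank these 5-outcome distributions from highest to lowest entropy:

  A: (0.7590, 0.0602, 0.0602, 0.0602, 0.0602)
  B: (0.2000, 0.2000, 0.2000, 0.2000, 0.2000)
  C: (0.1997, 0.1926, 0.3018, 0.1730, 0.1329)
B > C > A

Key insight: Entropy is maximized by uniform distributions and minimized by concentrated distributions.

- Uniform distributions have maximum entropy log₂(5) = 2.3219 bits
- The more "peaked" or concentrated a distribution, the lower its entropy

Entropies:
  H(A) = 1.2787 bits
  H(B) = 2.3219 bits
  H(C) = 2.2683 bits

Ranking: B > C > A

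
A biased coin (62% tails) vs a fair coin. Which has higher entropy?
Fair coin

The fair coin is uniform (p=0.5), maximizing binary entropy at 1 bit. The biased coin has H(0.62) ≈ 0.958 bits — its outcome is more predictable, so its entropy is lower.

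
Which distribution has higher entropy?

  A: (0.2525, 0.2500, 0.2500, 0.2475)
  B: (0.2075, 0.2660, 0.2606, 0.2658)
A

Both distributions are close to uniform, making this a harder comparison.

H(A) = 2.0000 bits
H(B) = 1.9927 bits

The distribution closer to uniform has higher entropy.
Answer: A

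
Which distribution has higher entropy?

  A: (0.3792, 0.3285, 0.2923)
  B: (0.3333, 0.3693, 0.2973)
B

Both distributions are close to uniform, making this a harder comparison.

H(A) = 1.5768 bits
H(B) = 1.5793 bits

The distribution closer to uniform has higher entropy.
Answer: B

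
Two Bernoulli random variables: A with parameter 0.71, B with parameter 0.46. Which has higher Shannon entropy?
B

For binary distributions, entropy is maximized at p=0.5 and decreases as p moves toward 0 or 1.

H(A) = H(0.71) = 0.8687 bits
H(B) = H(0.46) = 0.9954 bits

Distribution B (p=0.46) is closer to uniform (p=0.5), so it has higher entropy.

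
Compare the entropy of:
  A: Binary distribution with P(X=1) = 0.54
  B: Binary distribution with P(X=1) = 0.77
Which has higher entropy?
A

For binary distributions, entropy is maximized at p=0.5 and decreases as p moves toward 0 or 1.

H(A) = H(0.54) = 0.9954 bits
H(B) = H(0.77) = 0.7780 bits

Distribution A (p=0.54) is closer to uniform (p=0.5), so it has higher entropy.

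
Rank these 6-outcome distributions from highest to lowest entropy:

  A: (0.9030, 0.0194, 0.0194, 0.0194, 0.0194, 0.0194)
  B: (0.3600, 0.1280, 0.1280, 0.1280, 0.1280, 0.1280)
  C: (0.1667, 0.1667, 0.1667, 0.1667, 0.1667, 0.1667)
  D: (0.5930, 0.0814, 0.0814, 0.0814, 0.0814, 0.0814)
C > B > D > A

Key insight: Entropy is maximized by uniform distributions and minimized by concentrated distributions.

Entropies:
  H(A) = 0.6846 bits
  H(B) = 2.4287 bits
  H(C) = 2.5850 bits
  H(D) = 1.9199 bits

Ranking: C > B > D > A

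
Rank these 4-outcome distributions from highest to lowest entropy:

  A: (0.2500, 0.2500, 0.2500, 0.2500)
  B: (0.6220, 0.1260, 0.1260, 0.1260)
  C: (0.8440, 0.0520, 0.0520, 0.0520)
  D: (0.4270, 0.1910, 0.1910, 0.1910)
A > D > B > C

Key insight: Entropy is maximized by uniform distributions and minimized by concentrated distributions.

Entropies:
  H(A) = 2.0000 bits
  H(B) = 1.5557 bits
  H(C) = 0.8719 bits
  H(D) = 1.8928 bits

Ranking: A > D > B > C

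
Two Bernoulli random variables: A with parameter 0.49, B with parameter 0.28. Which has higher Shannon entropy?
A

For binary distributions, entropy is maximized at p=0.5 and decreases as p moves toward 0 or 1.

H(A) = H(0.49) = 0.9997 bits
H(B) = H(0.28) = 0.8555 bits

Distribution A (p=0.49) is closer to uniform (p=0.5), so it has higher entropy.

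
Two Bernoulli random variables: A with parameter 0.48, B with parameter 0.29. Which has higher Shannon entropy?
A

For binary distributions, entropy is maximized at p=0.5 and decreases as p moves toward 0 or 1.

H(A) = H(0.48) = 0.9988 bits
H(B) = H(0.29) = 0.8687 bits

Distribution A (p=0.48) is closer to uniform (p=0.5), so it has higher entropy.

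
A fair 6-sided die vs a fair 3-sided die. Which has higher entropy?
6-sided die

Both are uniform distributions; for uniform over n outcomes, H = log₂(n). H(6-sided) = log₂(6) = 2.585 bits and H(3-sided) = log₂(3) = 1.585 bits. More outcomes in a uniform distribution means higher entropy.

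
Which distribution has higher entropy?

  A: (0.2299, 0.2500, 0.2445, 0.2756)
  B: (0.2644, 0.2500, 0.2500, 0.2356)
B

Both distributions are close to uniform, making this a harder comparison.

H(A) = 1.9969 bits
H(B) = 1.9988 bits

The distribution closer to uniform has higher entropy.
Answer: B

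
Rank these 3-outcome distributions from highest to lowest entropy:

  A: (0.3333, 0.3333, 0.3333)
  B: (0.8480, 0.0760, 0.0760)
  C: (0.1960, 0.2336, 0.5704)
A > C > B

Key insight: Entropy is maximized by uniform distributions and minimized by concentrated distributions.

- Uniform distributions have maximum entropy log₂(3) = 1.5850 bits
- The more "peaked" or concentrated a distribution, the lower its entropy

Entropies:
  H(A) = 1.5850 bits
  H(B) = 0.7668 bits
  H(C) = 1.4129 bits

Ranking: A > C > B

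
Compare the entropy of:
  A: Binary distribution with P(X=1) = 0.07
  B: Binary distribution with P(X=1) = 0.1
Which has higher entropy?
B

For binary distributions, entropy is maximized at p=0.5 and decreases as p moves toward 0 or 1.

H(A) = H(0.07) = 0.3659 bits
H(B) = H(0.1) = 0.4690 bits

Distribution B (p=0.1) is closer to uniform (p=0.5), so it has higher entropy.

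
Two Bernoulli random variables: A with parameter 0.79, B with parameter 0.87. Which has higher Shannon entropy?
A

For binary distributions, entropy is maximized at p=0.5 and decreases as p moves toward 0 or 1.

H(A) = H(0.79) = 0.7415 bits
H(B) = H(0.87) = 0.5574 bits

Distribution A (p=0.79) is closer to uniform (p=0.5), so it has higher entropy.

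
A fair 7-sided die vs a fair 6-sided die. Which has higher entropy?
7-sided die

Both are uniform distributions; for uniform over n outcomes, H = log₂(n). H(7-sided) = log₂(7) = 2.807 bits and H(6-sided) = log₂(6) = 2.585 bits. More outcomes in a uniform distribution means higher entropy.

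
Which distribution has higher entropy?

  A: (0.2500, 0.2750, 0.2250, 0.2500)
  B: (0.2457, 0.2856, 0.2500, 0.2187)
A

Both distributions are close to uniform, making this a harder comparison.

H(A) = 1.9964 bits
H(B) = 1.9935 bits

The distribution closer to uniform has higher entropy.
Answer: A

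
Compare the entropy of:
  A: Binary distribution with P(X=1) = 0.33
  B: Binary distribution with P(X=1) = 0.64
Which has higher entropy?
B

For binary distributions, entropy is maximized at p=0.5 and decreases as p moves toward 0 or 1.

H(A) = H(0.33) = 0.9149 bits
H(B) = H(0.64) = 0.9427 bits

Distribution B (p=0.64) is closer to uniform (p=0.5), so it has higher entropy.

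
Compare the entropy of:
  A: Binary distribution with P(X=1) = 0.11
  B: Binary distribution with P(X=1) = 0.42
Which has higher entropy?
B

For binary distributions, entropy is maximized at p=0.5 and decreases as p moves toward 0 or 1.

H(A) = H(0.11) = 0.4999 bits
H(B) = H(0.42) = 0.9815 bits

Distribution B (p=0.42) is closer to uniform (p=0.5), so it has higher entropy.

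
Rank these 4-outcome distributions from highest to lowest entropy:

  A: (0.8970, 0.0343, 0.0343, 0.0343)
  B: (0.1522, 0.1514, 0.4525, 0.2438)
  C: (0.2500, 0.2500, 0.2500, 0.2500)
C > B > A

Key insight: Entropy is maximized by uniform distributions and minimized by concentrated distributions.

- Uniform distributions have maximum entropy log₂(4) = 2.0000 bits
- The more "peaked" or concentrated a distribution, the lower its entropy

Entropies:
  H(A) = 0.6417 bits
  H(B) = 1.8399 bits
  H(C) = 2.0000 bits

Ranking: C > B > A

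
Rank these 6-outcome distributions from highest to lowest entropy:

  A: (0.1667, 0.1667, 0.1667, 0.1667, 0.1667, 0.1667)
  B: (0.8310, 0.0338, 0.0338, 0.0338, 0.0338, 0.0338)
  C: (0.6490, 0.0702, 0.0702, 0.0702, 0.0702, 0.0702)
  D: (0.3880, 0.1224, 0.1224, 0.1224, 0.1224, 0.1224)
A > D > C > B

Key insight: Entropy is maximized by uniform distributions and minimized by concentrated distributions.

Entropies:
  H(A) = 2.5850 bits
  H(B) = 1.0478 bits
  H(C) = 1.7500 bits
  H(D) = 2.3845 bits

Ranking: A > D > C > B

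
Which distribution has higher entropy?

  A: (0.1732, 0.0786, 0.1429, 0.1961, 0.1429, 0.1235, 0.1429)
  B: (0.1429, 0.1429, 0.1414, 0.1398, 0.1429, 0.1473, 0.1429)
B

Both distributions are close to uniform, making this a harder comparison.

H(A) = 2.7633 bits
H(B) = 2.8072 bits

The distribution closer to uniform has higher entropy.
Answer: B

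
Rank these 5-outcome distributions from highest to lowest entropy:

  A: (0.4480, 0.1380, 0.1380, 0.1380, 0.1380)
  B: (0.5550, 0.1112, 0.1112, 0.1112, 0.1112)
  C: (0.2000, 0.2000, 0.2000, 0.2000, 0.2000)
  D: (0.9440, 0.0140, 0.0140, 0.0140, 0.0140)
C > A > B > D

Key insight: Entropy is maximized by uniform distributions and minimized by concentrated distributions.

Entropies:
  H(A) = 2.0962 bits
  H(B) = 1.8813 bits
  H(C) = 2.3219 bits
  H(D) = 0.4234 bits

Ranking: C > A > B > D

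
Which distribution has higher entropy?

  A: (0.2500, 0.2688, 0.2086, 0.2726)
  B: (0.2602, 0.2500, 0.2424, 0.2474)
B

Both distributions are close to uniform, making this a harder comparison.

H(A) = 1.9923 bits
H(B) = 1.9995 bits

The distribution closer to uniform has higher entropy.
Answer: B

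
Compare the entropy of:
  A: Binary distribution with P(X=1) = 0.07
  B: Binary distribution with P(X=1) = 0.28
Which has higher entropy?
B

For binary distributions, entropy is maximized at p=0.5 and decreases as p moves toward 0 or 1.

H(A) = H(0.07) = 0.3659 bits
H(B) = H(0.28) = 0.8555 bits

Distribution B (p=0.28) is closer to uniform (p=0.5), so it has higher entropy.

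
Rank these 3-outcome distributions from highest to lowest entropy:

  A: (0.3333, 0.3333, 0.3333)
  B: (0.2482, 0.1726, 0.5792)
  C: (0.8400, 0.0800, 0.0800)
A > B > C

Key insight: Entropy is maximized by uniform distributions and minimized by concentrated distributions.

- Uniform distributions have maximum entropy log₂(3) = 1.5850 bits
- The more "peaked" or concentrated a distribution, the lower its entropy

Entropies:
  H(A) = 1.5850 bits
  H(B) = 1.3927 bits
  H(C) = 0.7943 bits

Ranking: A > B > C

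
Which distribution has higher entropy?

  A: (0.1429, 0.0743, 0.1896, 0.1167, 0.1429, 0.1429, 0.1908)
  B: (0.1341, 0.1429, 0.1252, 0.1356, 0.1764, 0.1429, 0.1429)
B

Both distributions are close to uniform, making this a harder comparison.

H(A) = 2.7544 bits
H(B) = 2.7998 bits

The distribution closer to uniform has higher entropy.
Answer: B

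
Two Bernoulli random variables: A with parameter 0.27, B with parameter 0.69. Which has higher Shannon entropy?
B

For binary distributions, entropy is maximized at p=0.5 and decreases as p moves toward 0 or 1.

H(A) = H(0.27) = 0.8415 bits
H(B) = H(0.69) = 0.8932 bits

Distribution B (p=0.69) is closer to uniform (p=0.5), so it has higher entropy.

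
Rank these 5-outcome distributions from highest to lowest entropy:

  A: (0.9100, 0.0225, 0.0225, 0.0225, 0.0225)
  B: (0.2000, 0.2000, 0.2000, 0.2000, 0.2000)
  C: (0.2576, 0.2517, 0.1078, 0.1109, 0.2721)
B > C > A

Key insight: Entropy is maximized by uniform distributions and minimized by concentrated distributions.

- Uniform distributions have maximum entropy log₂(5) = 2.3219 bits
- The more "peaked" or concentrated a distribution, the lower its entropy

Entropies:
  H(A) = 0.6165 bits
  H(B) = 2.3219 bits
  H(C) = 2.2141 bits

Ranking: B > C > A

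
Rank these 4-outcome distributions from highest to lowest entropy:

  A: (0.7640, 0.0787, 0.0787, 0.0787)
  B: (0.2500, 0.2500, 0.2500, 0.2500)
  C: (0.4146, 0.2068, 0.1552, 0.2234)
B > C > A

Key insight: Entropy is maximized by uniform distributions and minimized by concentrated distributions.

- Uniform distributions have maximum entropy log₂(4) = 2.0000 bits
- The more "peaked" or concentrated a distribution, the lower its entropy

Entropies:
  H(A) = 1.1624 bits
  H(B) = 2.0000 bits
  H(C) = 1.8970 bits

Ranking: B > C > A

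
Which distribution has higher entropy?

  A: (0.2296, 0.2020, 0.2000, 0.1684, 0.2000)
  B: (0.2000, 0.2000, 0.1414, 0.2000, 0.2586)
A

Both distributions are close to uniform, making this a harder comparison.

H(A) = 2.3151 bits
H(B) = 2.2968 bits

The distribution closer to uniform has higher entropy.
Answer: A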